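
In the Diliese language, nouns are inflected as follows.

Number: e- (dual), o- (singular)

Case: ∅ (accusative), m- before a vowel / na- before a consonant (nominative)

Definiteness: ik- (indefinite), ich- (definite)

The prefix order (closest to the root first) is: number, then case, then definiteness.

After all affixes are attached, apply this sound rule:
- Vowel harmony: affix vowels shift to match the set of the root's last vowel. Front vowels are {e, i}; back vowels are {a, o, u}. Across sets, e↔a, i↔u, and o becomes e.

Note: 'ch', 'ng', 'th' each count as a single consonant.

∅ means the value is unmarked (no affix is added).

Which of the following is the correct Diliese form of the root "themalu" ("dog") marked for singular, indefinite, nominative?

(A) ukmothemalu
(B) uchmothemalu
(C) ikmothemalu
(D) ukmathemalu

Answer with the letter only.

A

Attach number singular o- → othemalu.
Attach case nominative m- (before vowel 'o') → mothemalu.
Attach definiteness indefinite ik- → ikmothemalu.
Apply vowel harmony: ikmothemalu → ukmothemalu.
So the correct form is ukmothemalu, option (A).
(D) ukmathemalu is wrong: it uses dual instead of singular for number.
(C) ikmothemalu is wrong: it fails to apply the sound rule(s).
(B) uchmothemalu is wrong: it uses definite instead of indefinite for definiteness.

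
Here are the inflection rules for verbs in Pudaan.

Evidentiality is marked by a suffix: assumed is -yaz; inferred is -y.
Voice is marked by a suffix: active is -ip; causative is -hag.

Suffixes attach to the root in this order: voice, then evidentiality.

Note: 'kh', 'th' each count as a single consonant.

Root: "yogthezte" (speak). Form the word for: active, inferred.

Attach voice active -ip → yogthezteip.
Attach evidentiality inferred -y → yogthezteipy.

yogthezteipy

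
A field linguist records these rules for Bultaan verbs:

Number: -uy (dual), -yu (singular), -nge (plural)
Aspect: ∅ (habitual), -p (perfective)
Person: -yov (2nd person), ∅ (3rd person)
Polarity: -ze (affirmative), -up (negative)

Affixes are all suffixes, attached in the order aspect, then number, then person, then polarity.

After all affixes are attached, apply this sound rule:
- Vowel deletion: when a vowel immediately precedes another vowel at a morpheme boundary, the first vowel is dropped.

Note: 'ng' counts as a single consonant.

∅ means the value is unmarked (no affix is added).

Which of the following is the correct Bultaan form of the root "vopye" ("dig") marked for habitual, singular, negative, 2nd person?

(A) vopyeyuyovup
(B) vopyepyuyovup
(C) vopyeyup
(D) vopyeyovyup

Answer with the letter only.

aspect = habitual: zero marking, form stays vopye.
Attach number singular -yu → vopyeyu.
Attach person 2nd person -yov → vopyeyuyov.
Attach polarity negative -up → vopyeyuyovup.
Vowel deletion: no change.
So the correct form is vopyeyuyovup, option (A).
(B) vopyepyuyovup is wrong: it uses perfective instead of habitual for aspect.
(D) vopyeyovyup is wrong: it has the affixes in the wrong order.
(C) vopyeyup is wrong: it uses 3rd person instead of 2nd person for person.

A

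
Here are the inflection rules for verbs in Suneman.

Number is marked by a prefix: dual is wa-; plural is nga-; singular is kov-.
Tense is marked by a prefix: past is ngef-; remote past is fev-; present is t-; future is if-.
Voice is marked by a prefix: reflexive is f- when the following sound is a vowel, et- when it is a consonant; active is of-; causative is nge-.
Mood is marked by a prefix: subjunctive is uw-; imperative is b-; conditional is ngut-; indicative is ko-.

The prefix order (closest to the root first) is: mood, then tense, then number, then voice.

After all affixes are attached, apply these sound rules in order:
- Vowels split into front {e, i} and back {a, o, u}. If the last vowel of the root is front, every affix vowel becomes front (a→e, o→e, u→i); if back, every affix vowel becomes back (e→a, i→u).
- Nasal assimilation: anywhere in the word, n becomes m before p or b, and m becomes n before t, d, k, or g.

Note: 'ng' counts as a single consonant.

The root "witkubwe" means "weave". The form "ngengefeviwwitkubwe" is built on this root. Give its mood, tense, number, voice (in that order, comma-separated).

subjunctive, remote past, plural, causative

Segment: nge-nga-fev-uw-witkubwe.
mood: uw- → subjunctive.
tense: fev- → remote past.
number: nga- → plural.
voice: nge- → causative.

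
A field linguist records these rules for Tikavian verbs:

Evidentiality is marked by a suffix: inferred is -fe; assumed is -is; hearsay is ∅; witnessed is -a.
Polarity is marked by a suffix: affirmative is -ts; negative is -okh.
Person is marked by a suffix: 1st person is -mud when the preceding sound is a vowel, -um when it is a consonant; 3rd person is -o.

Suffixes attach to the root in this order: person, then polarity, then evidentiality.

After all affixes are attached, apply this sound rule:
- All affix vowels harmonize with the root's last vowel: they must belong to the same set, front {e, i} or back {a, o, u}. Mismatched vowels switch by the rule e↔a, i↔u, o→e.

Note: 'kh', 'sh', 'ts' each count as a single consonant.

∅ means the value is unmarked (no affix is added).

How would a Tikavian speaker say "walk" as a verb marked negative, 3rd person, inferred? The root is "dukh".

dukhookhfa

Attach person 3rd person -o → dukho.
Attach polarity negative -okh → dukhookh.
Attach evidentiality inferred -fe → dukhookhfe.
Apply vowel harmony: dukhookhfe → dukhookhfa.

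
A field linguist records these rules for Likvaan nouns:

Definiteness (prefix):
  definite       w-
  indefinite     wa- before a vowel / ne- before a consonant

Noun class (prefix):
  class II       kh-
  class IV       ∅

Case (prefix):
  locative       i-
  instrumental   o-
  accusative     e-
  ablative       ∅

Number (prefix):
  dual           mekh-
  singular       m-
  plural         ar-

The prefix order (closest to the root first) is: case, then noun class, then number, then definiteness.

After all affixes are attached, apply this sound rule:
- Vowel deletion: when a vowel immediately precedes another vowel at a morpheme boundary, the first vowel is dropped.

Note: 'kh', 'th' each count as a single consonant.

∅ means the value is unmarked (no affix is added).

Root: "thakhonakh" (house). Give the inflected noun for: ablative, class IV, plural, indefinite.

case = ablative: zero marking, form stays thakhonakh.
noun class = class IV: zero marking, form stays thakhonakh.
Attach number plural ar- → arthakhonakh.
Attach definiteness indefinite wa- (before vowel 'a') → waarthakhonakh.
Apply vowel deletion: waarthakhonakh → warthakhonakh.

warthakhonakh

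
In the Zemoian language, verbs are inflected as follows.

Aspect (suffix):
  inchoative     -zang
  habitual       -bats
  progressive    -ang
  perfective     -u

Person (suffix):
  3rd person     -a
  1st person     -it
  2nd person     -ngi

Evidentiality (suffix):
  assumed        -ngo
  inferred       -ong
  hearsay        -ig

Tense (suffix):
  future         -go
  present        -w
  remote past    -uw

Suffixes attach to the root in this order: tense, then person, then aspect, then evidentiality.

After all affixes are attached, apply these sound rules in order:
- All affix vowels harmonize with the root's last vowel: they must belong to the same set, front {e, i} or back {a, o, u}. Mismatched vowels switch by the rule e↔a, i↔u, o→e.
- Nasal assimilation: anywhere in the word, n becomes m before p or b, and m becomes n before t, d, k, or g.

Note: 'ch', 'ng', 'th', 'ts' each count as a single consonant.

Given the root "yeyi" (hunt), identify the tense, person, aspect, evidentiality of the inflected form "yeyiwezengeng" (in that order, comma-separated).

Segment: yeyi-w-a-zang-ong.
tense: -w → present.
person: -a → 3rd person.
aspect: -zang → inchoative.
evidentiality: -ong → inferred.

present, 3rd person, inchoative, inferred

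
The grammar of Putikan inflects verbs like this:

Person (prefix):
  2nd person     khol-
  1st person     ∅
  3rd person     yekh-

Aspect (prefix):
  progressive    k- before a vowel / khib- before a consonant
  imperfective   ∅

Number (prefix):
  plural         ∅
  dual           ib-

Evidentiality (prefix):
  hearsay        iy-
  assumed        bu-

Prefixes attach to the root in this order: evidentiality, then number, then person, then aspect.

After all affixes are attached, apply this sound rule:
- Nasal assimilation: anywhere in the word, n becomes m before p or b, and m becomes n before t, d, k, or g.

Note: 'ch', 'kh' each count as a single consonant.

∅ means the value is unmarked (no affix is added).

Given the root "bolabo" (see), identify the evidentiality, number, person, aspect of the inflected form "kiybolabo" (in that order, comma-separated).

hearsay, plural, 1st person, progressive

Segment: k-iy-bolabo.
evidentiality: iy- → hearsay.
number: ∅ → plural.
person: ∅ → 1st person.
aspect: k/khib- → progressive.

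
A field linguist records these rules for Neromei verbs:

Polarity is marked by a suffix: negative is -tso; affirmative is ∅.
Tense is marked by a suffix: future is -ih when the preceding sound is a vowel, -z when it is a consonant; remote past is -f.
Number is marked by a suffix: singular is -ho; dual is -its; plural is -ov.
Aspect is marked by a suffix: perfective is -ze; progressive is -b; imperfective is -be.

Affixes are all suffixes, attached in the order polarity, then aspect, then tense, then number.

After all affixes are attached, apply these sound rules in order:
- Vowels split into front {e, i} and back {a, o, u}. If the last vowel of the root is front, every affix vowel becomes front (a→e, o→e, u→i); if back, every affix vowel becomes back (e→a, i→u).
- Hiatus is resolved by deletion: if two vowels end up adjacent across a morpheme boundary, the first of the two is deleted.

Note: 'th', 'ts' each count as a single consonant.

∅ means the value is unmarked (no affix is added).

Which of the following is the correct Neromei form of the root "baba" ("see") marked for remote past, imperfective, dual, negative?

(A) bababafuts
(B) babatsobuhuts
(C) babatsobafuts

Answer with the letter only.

C

Attach polarity negative -tso → babatso.
Attach aspect imperfective -be → babatsobe.
Attach tense remote past -f → babatsobef.
Attach number dual -its → babatsobefits.
Apply vowel harmony: babatsobefits → babatsobafuts.
Vowel deletion: no change.
So the correct form is babatsobafuts, option (C).
(B) babatsobuhuts is wrong: it uses future instead of remote past for tense.
(A) bababafuts is wrong: it uses affirmative instead of negative for polarity.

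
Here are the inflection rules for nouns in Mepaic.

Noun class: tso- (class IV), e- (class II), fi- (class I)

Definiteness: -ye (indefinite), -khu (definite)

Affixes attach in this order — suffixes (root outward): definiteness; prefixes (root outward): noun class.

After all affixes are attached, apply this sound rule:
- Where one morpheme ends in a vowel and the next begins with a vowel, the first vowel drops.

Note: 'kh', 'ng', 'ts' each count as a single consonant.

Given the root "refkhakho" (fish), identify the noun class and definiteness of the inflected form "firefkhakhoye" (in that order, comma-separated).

class I, indefinite

Segment: fi-refkhakho-ye.
noun class: fi- → class I.
definiteness: -ye → indefinite.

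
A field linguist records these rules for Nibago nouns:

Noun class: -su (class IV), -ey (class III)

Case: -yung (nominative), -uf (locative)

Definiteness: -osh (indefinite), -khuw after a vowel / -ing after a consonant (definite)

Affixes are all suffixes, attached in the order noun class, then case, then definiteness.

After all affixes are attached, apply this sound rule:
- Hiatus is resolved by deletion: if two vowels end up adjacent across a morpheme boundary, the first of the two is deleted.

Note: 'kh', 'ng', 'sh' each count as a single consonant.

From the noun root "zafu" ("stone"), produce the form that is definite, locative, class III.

Attach noun class class III -ey → zafuey.
Attach case locative -uf → zafueyuf.
Attach definiteness definite -ing (after consonant 'f') → zafueyufing.
Apply vowel deletion: zafueyufing → zafeyufing.

zafeyufing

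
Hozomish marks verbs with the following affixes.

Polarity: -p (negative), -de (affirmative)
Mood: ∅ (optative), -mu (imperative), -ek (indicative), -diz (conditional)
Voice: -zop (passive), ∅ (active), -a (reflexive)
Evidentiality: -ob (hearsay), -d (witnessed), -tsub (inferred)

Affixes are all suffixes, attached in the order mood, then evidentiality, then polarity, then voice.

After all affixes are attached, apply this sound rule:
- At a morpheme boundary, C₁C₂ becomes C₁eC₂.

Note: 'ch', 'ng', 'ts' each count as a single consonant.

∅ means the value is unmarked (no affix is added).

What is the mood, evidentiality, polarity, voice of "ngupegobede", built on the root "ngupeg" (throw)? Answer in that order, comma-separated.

optative, hearsay, affirmative, active

Segment: ngupeg-ob-de.
mood: ∅ → optative.
evidentiality: -ob → hearsay.
polarity: -de → affirmative.
voice: ∅ → active.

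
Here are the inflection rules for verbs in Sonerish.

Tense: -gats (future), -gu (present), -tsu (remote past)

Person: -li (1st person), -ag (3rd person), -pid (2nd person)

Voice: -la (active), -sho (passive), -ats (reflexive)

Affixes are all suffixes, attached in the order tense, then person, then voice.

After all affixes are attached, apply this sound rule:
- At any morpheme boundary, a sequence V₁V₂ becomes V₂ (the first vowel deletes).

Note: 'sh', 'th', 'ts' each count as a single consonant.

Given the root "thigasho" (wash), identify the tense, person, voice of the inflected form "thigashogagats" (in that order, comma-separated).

Segment: thigasho-gu-ag-ats.
tense: -gu → present.
person: -ag → 3rd person.
voice: -ats → reflexive.

present, 3rd person, reflexive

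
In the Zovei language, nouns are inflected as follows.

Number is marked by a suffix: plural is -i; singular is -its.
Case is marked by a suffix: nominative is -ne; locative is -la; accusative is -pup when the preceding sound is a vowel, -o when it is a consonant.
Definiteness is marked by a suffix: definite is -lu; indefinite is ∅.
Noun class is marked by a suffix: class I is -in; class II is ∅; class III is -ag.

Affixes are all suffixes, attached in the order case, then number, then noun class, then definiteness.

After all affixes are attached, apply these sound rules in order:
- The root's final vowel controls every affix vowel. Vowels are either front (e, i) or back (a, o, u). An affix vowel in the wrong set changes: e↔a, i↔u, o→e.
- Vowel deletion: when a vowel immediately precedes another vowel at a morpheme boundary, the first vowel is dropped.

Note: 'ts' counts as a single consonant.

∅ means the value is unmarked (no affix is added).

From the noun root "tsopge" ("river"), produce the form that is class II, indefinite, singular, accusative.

Attach case accusative -pup (after vowel 'e') → tsopgepup.
Attach number singular -its → tsopgepupits.
noun class = class II: zero marking, form stays tsopgepupits.
definiteness = indefinite: zero marking, form stays tsopgepupits.
Apply vowel harmony: tsopgepupits → tsopgepipits.
Vowel deletion: no change.

tsopgepipits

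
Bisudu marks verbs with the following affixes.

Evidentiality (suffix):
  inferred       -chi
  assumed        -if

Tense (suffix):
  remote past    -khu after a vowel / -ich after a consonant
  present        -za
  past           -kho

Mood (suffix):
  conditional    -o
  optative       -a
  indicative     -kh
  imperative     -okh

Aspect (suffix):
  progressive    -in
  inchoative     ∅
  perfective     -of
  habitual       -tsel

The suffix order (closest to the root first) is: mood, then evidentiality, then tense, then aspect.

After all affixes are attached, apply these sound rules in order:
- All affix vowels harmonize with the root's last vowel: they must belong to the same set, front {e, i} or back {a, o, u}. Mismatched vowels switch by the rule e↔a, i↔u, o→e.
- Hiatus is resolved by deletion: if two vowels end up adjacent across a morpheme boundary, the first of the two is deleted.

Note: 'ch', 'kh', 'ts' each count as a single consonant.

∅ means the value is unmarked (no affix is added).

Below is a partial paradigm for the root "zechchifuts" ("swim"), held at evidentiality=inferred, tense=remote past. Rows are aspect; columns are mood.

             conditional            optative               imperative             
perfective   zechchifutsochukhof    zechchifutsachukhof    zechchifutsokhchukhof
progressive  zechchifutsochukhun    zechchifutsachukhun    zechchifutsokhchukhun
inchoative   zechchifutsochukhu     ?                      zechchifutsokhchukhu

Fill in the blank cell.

Attach mood optative -a → zechchifutsa.
Attach evidentiality inferred -chi → zechchifutsachi.
Attach tense remote past -khu (after vowel 'i') → zechchifutsachikhu.
aspect = inchoative: zero marking, form stays zechchifutsachikhu.
Apply vowel harmony: zechchifutsachikhu → zechchifutsachukhu.
Vowel deletion: no change.

zechchifutsachukhu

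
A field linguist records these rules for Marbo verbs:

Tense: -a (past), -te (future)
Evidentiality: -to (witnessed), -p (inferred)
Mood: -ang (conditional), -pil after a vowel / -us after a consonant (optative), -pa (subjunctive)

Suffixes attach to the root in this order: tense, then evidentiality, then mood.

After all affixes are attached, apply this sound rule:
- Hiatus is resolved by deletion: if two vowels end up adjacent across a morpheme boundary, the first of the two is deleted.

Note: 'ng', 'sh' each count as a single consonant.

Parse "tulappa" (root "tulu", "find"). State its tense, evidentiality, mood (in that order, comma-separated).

past, inferred, subjunctive

Segment: tulu-a-p-pa.
tense: -a → past.
evidentiality: -p → inferred.
mood: -pa → subjunctive.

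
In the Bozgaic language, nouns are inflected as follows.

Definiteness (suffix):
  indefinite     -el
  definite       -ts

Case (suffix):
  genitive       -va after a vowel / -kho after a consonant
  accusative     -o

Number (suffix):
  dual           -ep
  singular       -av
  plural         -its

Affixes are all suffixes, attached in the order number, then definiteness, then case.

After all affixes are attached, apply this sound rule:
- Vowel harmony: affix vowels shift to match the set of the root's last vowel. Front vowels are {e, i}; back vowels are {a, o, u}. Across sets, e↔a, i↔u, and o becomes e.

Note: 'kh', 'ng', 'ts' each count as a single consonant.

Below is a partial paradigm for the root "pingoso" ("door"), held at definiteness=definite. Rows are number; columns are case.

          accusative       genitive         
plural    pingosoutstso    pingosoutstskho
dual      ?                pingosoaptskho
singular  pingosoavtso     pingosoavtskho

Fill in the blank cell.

Attach number dual -ep → pingosoep.
Attach definiteness definite -ts → pingosoepts.
Attach case accusative -o → pingosoeptso.
Apply vowel harmony: pingosoeptso → pingosoaptso.

pingosoaptso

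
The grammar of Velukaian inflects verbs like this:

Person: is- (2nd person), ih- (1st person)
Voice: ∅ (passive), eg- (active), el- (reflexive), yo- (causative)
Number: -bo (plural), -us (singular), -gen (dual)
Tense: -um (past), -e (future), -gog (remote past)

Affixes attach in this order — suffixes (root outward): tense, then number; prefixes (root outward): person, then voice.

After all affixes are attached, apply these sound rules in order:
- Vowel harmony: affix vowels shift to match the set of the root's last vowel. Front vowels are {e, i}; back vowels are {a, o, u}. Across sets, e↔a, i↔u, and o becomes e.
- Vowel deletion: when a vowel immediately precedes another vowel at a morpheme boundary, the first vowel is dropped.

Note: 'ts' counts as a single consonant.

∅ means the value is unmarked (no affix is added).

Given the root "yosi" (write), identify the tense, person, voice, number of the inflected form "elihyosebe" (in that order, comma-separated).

Segment: el-ih-yosi-e-bo.
tense: -e → future.
person: ih- → 1st person.
voice: el- → reflexive.
number: -bo → plural.

future, 1st person, reflexive, plural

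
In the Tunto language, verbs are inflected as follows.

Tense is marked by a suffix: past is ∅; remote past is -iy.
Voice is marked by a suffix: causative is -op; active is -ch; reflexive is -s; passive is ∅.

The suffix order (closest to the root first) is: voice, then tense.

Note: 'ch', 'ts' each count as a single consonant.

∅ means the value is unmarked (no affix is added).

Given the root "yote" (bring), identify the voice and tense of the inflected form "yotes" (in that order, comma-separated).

reflexive, past

Segment: yote-s.
voice: -s → reflexive.
tense: ∅ → past.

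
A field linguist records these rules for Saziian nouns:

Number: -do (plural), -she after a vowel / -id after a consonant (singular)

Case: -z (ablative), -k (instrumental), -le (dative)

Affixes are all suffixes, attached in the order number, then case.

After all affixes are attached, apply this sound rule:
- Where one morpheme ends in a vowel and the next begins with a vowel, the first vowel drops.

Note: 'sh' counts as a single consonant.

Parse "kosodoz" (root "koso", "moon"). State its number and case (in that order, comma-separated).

plural, ablative

Segment: koso-do-z.
number: -do → plural.
case: -z → ablative.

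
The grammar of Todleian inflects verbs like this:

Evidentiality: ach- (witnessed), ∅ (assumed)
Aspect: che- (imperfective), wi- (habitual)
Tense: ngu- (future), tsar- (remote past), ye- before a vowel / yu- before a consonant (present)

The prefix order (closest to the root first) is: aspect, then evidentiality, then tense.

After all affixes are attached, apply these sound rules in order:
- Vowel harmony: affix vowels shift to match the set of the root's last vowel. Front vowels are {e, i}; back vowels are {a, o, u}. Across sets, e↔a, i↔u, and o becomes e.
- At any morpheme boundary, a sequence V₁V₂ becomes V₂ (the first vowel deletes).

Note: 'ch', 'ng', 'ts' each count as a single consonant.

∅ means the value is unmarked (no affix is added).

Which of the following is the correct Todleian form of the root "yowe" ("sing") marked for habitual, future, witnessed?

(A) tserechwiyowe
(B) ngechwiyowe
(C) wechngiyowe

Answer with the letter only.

B

Attach aspect habitual wi- → wiyowe.
Attach evidentiality witnessed ach- → achwiyowe.
Attach tense future ngu- → nguachwiyowe.
Apply vowel harmony: nguachwiyowe → ngiechwiyowe.
Apply vowel deletion: ngiechwiyowe → ngechwiyowe.
So the correct form is ngechwiyowe, option (B).
(A) tserechwiyowe is wrong: it uses remote past instead of future for tense.
(C) wechngiyowe is wrong: it has the affixes in the wrong order.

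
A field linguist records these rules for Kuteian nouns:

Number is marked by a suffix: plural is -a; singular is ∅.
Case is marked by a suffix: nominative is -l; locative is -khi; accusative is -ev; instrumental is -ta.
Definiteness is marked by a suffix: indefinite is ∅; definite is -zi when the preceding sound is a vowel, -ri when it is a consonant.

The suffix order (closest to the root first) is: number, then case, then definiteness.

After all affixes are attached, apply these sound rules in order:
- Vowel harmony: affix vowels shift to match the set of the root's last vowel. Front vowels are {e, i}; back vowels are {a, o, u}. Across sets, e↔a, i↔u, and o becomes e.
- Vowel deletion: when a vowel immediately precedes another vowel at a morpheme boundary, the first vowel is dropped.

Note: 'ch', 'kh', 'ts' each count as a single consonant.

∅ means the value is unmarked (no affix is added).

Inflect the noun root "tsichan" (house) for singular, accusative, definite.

number = singular: zero marking, form stays tsichan.
Attach case accusative -ev → tsichanev.
Attach definiteness definite -ri (after consonant 'v') → tsichanevri.
Apply vowel harmony: tsichanevri → tsichanavru.
Vowel deletion: no change.

tsichanavru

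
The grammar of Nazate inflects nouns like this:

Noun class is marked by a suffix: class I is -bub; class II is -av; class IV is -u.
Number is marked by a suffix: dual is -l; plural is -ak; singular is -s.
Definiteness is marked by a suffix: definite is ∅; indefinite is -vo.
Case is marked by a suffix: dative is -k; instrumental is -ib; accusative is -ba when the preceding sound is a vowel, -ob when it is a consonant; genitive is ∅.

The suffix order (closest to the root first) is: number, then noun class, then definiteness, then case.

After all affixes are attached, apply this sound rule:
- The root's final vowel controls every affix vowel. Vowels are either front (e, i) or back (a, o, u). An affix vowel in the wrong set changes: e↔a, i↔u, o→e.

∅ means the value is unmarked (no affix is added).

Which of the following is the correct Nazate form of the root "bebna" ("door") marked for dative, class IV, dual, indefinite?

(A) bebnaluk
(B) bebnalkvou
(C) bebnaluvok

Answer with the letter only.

C

Attach number dual -l → bebnal.
Attach noun class class IV -u → bebnalu.
Attach definiteness indefinite -vo → bebnaluvo.
Attach case dative -k → bebnaluvok.
Vowel harmony: no change.
So the correct form is bebnaluvok, option (C).
(A) bebnaluk is wrong: it uses definite instead of indefinite for definiteness.
(B) bebnalkvou is wrong: it has the affixes in the wrong order.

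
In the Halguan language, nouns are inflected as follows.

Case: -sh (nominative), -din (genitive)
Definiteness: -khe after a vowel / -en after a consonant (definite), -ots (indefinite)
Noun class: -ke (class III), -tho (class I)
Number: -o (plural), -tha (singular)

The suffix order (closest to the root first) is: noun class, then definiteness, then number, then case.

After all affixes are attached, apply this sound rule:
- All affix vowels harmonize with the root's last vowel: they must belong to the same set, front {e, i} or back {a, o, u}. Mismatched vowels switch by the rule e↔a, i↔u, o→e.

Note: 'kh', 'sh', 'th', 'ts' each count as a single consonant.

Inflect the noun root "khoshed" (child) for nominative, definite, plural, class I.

Attach noun class class I -tho → khoshedtho.
Attach definiteness definite -khe (after vowel 'o') → khoshedthokhe.
Attach number plural -o → khoshedthokheo.
Attach case nominative -sh → khoshedthokheosh.
Apply vowel harmony: khoshedthokheosh → khoshedthekheesh.

khoshedthekheesh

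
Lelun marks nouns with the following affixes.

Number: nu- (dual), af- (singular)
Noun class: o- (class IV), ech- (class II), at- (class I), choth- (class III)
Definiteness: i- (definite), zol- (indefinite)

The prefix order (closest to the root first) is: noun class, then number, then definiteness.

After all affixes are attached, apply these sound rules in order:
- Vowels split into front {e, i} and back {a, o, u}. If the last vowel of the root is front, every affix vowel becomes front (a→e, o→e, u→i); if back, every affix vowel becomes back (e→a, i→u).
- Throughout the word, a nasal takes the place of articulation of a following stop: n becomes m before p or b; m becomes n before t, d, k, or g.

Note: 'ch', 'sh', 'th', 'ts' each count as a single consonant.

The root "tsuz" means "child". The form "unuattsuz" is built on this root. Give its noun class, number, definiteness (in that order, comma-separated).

Segment: i-nu-at-tsuz.
noun class: at- → class I.
number: nu- → dual.
definiteness: i- → definite.

class I, dual, definite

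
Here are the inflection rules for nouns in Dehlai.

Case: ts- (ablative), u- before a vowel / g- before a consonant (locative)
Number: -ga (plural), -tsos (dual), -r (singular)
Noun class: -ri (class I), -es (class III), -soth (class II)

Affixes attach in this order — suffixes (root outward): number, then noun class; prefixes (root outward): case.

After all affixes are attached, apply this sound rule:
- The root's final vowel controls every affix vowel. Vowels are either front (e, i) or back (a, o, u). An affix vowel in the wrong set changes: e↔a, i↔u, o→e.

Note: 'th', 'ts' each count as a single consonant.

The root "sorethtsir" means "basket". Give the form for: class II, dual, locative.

Attach number dual -tsos → sorethtsirtsos.
Attach noun class class II -soth → sorethtsirtsossoth.
Attach case locative g- (before consonant 's') → gsorethtsirtsossoth.
Apply vowel harmony: gsorethtsirtsossoth → gsorethtsirtsesseth.

gsorethtsirtsesseth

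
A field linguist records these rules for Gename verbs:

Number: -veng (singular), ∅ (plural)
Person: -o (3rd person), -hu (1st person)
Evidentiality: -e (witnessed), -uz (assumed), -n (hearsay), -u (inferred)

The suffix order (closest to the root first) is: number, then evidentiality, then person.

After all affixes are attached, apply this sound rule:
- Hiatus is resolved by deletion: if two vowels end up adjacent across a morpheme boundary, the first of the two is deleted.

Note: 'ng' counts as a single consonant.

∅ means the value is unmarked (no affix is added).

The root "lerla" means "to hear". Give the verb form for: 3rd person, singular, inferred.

lerlavengo

Attach number singular -veng → lerlaveng.
Attach evidentiality inferred -u → lerlavengu.
Attach person 3rd person -o → lerlavenguo.
Apply vowel deletion: lerlavenguo → lerlavengo.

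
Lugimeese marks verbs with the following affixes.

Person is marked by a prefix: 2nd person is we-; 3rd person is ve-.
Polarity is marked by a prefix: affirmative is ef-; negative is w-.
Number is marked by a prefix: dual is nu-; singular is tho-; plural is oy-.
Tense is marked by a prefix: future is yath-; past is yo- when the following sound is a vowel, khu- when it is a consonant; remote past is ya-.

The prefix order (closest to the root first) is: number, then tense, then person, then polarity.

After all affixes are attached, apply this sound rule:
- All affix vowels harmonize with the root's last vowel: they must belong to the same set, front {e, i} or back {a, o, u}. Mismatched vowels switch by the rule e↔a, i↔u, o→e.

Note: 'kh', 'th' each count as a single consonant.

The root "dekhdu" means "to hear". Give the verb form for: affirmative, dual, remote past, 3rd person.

Attach number dual nu- → nudekhdu.
Attach tense remote past ya- → yanudekhdu.
Attach person 3rd person ve- → veyanudekhdu.
Attach polarity affirmative ef- → efveyanudekhdu.
Apply vowel harmony: efveyanudekhdu → afvayanudekhdu.

afvayanudekhdu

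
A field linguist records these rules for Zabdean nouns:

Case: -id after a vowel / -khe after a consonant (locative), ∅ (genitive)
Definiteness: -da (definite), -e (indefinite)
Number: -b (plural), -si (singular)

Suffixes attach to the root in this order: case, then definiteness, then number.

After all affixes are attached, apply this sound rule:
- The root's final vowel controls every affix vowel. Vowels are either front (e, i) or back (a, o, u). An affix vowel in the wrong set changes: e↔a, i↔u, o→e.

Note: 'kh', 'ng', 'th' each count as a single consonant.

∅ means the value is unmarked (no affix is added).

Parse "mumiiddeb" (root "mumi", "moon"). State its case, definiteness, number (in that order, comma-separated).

Segment: mumi-id-da-b.
case: -id/khe → locative.
definiteness: -da → definite.
number: -b → plural.

locative, definite, plural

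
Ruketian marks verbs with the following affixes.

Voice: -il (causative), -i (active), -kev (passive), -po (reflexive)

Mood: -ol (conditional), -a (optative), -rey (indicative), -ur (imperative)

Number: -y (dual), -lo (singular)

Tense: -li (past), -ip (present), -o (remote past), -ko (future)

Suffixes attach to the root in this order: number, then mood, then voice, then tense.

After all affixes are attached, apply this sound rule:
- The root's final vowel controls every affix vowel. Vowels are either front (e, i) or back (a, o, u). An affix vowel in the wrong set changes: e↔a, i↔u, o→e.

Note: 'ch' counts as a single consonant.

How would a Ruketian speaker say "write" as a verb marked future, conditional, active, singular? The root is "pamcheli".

Attach number singular -lo → pamchelilo.
Attach mood conditional -ol → pamchelilool.
Attach voice active -i → pamchelilooli.
Attach tense future -ko → pamchelilooliko.
Apply vowel harmony: pamchelilooliko → pamchelileelike.

pamchelileelike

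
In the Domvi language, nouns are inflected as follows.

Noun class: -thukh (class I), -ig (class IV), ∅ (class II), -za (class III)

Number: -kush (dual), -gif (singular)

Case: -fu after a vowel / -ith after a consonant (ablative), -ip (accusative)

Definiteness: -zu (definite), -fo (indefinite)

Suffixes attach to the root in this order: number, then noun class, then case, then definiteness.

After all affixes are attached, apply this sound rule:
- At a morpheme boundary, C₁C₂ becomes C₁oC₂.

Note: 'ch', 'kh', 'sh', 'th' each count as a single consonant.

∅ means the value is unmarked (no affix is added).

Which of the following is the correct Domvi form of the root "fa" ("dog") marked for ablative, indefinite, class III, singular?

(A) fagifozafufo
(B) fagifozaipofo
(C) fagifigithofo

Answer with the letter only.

Attach number singular -gif → fagif.
Attach noun class class III -za → fagifza.
Attach case ablative -fu (after vowel 'a') → fagifzafu.
Attach definiteness indefinite -fo → fagifzafufo.
Apply epenthesis: fagifzafufo → fagifozafufo.
So the correct form is fagifozafufo, option (A).
(B) fagifozaipofo is wrong: it uses accusative instead of ablative for case.
(C) fagifigithofo is wrong: it uses class IV instead of class III for noun class.

A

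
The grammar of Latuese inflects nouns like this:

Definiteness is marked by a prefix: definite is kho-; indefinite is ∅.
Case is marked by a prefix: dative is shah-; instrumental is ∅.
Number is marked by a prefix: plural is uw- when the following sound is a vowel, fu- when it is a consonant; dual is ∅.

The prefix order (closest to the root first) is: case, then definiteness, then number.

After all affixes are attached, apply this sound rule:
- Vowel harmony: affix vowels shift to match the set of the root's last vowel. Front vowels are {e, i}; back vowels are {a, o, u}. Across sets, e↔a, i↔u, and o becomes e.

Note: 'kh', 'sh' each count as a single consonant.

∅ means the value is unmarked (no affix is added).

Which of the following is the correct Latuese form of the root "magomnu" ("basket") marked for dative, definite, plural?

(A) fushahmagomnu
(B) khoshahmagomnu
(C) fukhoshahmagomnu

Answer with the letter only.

C

Attach case dative shah- → shahmagomnu.
Attach definiteness definite kho- → khoshahmagomnu.
Attach number plural fu- (before consonant 'kh') → fukhoshahmagomnu.
Vowel harmony: no change.
So the correct form is fukhoshahmagomnu, option (C).
(A) fushahmagomnu is wrong: it uses indefinite instead of definite for definiteness.
(B) khoshahmagomnu is wrong: it uses dual instead of plural for number.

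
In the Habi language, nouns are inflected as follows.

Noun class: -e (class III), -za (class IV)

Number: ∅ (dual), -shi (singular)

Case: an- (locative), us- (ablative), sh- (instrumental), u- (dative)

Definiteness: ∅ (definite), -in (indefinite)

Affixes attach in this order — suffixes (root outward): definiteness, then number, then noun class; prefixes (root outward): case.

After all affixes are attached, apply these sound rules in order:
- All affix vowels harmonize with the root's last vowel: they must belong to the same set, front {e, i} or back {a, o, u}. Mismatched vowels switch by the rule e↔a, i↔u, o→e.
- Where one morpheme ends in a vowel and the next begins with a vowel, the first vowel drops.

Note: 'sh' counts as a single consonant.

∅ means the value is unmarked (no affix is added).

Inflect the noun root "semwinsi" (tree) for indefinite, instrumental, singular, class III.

shsemwinsinshe

Attach definiteness indefinite -in → semwinsiin.
Attach number singular -shi → semwinsiinshi.
Attach noun class class III -e → semwinsiinshie.
Attach case instrumental sh- → shsemwinsiinshie.
Vowel harmony: no change.
Apply vowel deletion: shsemwinsiinshie → shsemwinsinshe.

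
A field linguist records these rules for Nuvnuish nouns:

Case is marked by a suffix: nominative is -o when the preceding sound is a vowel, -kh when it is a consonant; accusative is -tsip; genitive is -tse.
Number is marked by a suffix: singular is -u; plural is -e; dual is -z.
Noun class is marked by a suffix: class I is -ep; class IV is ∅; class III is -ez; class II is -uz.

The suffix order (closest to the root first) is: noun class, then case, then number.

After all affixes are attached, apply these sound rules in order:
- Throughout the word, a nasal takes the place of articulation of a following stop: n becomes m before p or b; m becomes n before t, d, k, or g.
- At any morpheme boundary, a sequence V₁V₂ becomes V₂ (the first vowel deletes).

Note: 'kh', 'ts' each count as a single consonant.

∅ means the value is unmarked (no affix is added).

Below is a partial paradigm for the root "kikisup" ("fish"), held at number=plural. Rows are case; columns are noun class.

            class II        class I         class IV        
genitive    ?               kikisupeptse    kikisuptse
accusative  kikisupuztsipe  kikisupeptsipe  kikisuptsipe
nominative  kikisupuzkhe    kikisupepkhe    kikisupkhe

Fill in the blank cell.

kikisupuztse

Attach noun class class II -uz → kikisupuz.
Attach case genitive -tse → kikisupuztse.
Attach number plural -e → kikisupuztsee.
Nasal assimilation: no change.
Apply vowel deletion: kikisupuztsee → kikisupuztse.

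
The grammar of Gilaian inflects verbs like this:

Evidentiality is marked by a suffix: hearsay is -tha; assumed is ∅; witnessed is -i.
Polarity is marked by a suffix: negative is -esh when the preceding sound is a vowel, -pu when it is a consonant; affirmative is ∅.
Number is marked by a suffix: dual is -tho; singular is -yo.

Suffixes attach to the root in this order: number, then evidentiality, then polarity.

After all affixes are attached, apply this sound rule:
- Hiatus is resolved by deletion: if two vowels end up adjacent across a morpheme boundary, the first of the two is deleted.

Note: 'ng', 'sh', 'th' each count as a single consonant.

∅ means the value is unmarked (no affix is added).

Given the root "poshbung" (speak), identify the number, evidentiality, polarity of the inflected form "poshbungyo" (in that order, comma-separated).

singular, assumed, affirmative

Segment: poshbung-yo.
number: -yo → singular.
evidentiality: ∅ → assumed.
polarity: ∅ → affirmative.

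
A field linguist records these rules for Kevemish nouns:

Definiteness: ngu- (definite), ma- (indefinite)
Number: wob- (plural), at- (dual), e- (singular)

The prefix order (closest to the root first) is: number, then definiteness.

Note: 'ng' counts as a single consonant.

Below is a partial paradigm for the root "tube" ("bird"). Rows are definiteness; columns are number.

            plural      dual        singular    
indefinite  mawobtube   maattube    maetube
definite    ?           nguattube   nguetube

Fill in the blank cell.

nguwobtube

Attach number plural wob- → wobtube.
Attach definiteness definite ngu- → nguwobtube.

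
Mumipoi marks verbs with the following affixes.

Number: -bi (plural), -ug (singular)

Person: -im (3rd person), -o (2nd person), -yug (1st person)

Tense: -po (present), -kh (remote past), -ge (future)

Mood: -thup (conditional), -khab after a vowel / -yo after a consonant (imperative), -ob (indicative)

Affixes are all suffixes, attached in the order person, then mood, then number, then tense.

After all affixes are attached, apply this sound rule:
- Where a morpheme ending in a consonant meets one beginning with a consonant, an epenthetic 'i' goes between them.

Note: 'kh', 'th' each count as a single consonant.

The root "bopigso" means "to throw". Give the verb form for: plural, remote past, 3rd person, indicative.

bopigsoimobibikh

Attach person 3rd person -im → bopigsoim.
Attach mood indicative -ob → bopigsoimob.
Attach number plural -bi → bopigsoimobbi.
Attach tense remote past -kh → bopigsoimobbikh.
Apply epenthesis: bopigsoimobbikh → bopigsoimobibikh.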